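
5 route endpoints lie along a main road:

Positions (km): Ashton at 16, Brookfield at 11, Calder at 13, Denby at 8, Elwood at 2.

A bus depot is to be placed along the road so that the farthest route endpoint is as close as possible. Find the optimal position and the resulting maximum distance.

location 9, max distance 7

The 1-center on a line is the midpoint of the two extreme points: leftmost at 2, rightmost at 16.
Optimal location = (2 + 16)/2 = 9; maximum distance = (16 − 2)/2 = 7.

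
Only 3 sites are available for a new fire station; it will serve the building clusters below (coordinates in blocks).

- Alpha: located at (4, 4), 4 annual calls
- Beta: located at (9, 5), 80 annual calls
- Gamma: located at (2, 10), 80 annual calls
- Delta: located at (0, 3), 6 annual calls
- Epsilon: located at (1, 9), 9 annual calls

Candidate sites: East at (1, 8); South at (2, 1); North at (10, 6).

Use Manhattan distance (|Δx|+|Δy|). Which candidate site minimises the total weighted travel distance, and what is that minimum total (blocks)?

East, total 1193 blocks

Total weighted distance at each candidate:
  East (1, 8): total = 1193
  South (2, 1): total = 1725
  North (10, 6): total = 1338
Minimum is at East with total 1193 blocks.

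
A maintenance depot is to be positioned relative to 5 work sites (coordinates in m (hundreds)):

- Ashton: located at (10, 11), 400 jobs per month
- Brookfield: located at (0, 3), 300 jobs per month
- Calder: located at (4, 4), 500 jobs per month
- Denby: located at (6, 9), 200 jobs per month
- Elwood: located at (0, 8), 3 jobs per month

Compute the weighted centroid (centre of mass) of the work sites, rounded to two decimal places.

(5.13, 6.50)

The minimiser of Σwᵢ‖p−pᵢ‖² is the weighted centroid p* = (Σwᵢpᵢ)/(Σwᵢ).
Σwᵢ = 1403.
Σwᵢxᵢ = 400·10 + 300·0 + 500·4 + 200·6 + 3·0 = 7200.
Σwᵢyᵢ = 400·11 + 300·3 + 500·4 + 200·9 + 3·8 = 9124.
x* = 7200/1403 = 5.13, y* = 9124/1403 = 6.50.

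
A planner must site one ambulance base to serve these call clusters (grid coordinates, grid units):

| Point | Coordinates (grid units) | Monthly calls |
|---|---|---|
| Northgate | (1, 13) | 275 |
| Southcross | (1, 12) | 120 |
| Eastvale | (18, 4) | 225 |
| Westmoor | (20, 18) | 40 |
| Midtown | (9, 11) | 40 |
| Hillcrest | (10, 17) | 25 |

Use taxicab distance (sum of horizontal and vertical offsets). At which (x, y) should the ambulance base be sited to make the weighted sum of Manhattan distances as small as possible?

(1, 12)

Manhattan distance separates: Σwᵢ(|x−xᵢ|+|y−yᵢ|) = Σwᵢ|x−xᵢ| + Σwᵢ|y−yᵢ|, so x and y are optimised independently as 1-D weighted medians.
Total weight W = 725; half = 362.5.
x-coordinate, sorted with cumulative weight:
  x=1 (Northgate, w=275) cum 275
  x=1 (Southcross, w=120) cum 395  ← median
  x=9 (Midtown, w=40) cum 435
  x=10 (Hillcrest, w=25) cum 460
  x=18 (Eastvale, w=225) cum 685
  x=20 (Westmoor, w=40) cum 725
⇒ x* = 1
y-coordinate, sorted with cumulative weight:
  y=4 (Eastvale, w=225) cum 225
  y=11 (Midtown, w=40) cum 265
  y=12 (Southcross, w=120) cum 385  ← median
  y=13 (Northgate, w=275) cum 660
  y=17 (Hillcrest, w=25) cum 685
  y=18 (Westmoor, w=40) cum 725
⇒ y* = 12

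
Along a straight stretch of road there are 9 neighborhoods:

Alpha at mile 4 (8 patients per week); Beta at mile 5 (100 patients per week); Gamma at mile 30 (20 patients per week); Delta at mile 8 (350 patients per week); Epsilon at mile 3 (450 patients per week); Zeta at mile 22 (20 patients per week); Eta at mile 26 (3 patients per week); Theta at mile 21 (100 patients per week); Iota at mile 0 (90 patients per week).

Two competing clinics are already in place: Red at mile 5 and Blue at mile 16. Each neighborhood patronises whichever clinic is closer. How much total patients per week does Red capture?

998

The indifferent point is the midpoint (5+16)/2 = 10.5; neighborhoods left of it (closer to Red at 5) go to Red, those right go to Blue.
  Iota at 0 (w=90) → Red
  Epsilon at 3 (w=450) → Red
  Alpha at 4 (w=8) → Red
  Beta at 5 (w=100) → Red
  Delta at 8 (w=350) → Red
  Theta at 21 (w=100) → Blue
  Zeta at 22 (w=20) → Blue
  Eta at 26 (w=3) → Blue
  Gamma at 30 (w=20) → Blue
Red captures 998; Blue captures 143.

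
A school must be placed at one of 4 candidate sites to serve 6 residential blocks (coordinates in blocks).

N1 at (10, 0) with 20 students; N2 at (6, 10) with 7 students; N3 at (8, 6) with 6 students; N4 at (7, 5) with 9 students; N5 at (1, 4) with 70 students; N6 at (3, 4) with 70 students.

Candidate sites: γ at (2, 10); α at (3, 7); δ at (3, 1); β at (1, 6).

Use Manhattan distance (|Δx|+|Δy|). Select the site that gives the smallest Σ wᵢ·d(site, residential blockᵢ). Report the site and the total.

β, total 888 blocks

Total weighted distance at each candidate:
  γ (2, 10): total = 1518
  α (3, 7): total = 972
  δ (3, 1): total = 936
  β (1, 6): total = 888
Minimum is at β with total 888 blocks.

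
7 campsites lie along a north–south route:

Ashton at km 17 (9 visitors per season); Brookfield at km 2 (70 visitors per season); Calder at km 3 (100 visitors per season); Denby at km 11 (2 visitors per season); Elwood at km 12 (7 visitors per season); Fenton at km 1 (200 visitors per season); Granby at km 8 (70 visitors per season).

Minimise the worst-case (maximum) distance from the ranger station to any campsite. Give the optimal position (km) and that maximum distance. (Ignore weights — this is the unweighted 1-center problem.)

The 1-center on a line is the midpoint of the two extreme points: leftmost at 1, rightmost at 17.
Optimal location = (1 + 17)/2 = 9; maximum distance = (17 − 1)/2 = 8.

location 9, max distance 8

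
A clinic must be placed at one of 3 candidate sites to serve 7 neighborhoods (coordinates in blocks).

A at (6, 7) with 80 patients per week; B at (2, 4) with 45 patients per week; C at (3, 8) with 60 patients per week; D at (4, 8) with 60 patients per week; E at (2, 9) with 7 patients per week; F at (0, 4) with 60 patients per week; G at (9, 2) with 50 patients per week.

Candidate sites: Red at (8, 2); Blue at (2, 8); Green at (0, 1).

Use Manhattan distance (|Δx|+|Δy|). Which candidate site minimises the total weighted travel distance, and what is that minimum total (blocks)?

Blue, total 1777 blocks

Total weighted distance at each candidate:
  Red (8, 2): total = 2921
  Blue (2, 8): total = 1777
  Green (0, 1): total = 3195
Minimum is at Blue with total 1777 blocks.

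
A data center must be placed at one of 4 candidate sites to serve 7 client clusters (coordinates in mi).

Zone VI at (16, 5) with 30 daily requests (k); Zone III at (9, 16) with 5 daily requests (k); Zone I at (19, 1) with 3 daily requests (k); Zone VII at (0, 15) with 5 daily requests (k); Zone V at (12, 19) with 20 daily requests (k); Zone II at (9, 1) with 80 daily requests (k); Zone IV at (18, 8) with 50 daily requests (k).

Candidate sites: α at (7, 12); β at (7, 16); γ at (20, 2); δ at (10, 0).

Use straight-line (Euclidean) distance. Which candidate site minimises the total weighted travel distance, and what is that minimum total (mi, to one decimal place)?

Total weighted distance at each candidate:
  α (7, 12): total = 2103.0
  β (7, 16): total = 2536.7
  γ (20, 2): total = 1938.2
  δ (10, 0): total = 1492.7
Minimum is at δ with total 1492.7 mi.

δ, total 1492.7 mi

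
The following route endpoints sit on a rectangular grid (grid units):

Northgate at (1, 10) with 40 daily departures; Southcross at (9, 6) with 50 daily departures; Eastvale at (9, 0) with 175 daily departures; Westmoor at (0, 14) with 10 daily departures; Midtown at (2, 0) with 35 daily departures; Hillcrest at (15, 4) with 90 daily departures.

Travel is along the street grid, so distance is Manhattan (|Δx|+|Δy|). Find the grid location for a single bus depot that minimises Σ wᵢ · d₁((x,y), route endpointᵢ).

Manhattan distance separates: Σwᵢ(|x−xᵢ|+|y−yᵢ|) = Σwᵢ|x−xᵢ| + Σwᵢ|y−yᵢ|, so x and y are optimised independently as 1-D weighted medians.
Total weight W = 400; half = 200.
x-coordinate, sorted with cumulative weight:
  x=0 (Westmoor, w=10) cum 10
  x=1 (Northgate, w=40) cum 50
  x=2 (Midtown, w=35) cum 85
  x=9 (Southcross, w=50) cum 135
  x=9 (Eastvale, w=175) cum 310  ← median
  x=15 (Hillcrest, w=90) cum 400
⇒ x* = 9
y-coordinate, sorted with cumulative weight:
  y=0 (Eastvale, w=175) cum 175
  y=0 (Midtown, w=35) cum 210  ← median
  y=4 (Hillcrest, w=90) cum 300
  y=6 (Southcross, w=50) cum 350
  y=10 (Northgate, w=40) cum 390
  y=14 (Westmoor, w=10) cum 400
⇒ y* = 0

(9, 0)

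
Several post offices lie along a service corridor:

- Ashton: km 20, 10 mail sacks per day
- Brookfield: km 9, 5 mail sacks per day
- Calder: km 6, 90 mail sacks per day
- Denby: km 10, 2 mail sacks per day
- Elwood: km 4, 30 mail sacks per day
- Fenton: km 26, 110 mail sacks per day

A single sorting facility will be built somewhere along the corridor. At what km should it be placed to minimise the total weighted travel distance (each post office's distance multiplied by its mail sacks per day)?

For a sum of weighted absolute distances on a line, the optimum is the weighted median (not the mean). Total weight W = 247; half-weight = 123.5.
Sort by position and accumulate weight:
  km 4 (Elwood, w=30) → cum 30
  km 6 (Calder, w=90) → cum 120
  km 9 (Brookfield, w=5) → cum 125  ≥ 123.5 → median here
  km 10 (Denby, w=2) → cum 127
  km 20 (Ashton, w=10) → cum 137
  km 26 (Fenton, w=110) → cum 247
Optimal location: km 9.

x = 9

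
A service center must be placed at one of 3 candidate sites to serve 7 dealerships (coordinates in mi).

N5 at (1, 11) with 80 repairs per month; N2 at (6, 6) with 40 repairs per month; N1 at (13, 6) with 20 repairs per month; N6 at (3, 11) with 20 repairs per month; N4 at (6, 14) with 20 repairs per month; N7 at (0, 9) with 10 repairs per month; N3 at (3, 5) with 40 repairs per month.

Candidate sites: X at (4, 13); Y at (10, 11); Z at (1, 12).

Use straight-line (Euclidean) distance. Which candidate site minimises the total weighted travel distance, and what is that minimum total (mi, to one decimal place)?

Z, total 1136.0 mi

Total weighted distance at each candidate:
  X (4, 13): total = 1276.2
  Y (10, 11): total = 1803.5
  Z (1, 12): total = 1136.0
Minimum is at Z with total 1136.0 mi.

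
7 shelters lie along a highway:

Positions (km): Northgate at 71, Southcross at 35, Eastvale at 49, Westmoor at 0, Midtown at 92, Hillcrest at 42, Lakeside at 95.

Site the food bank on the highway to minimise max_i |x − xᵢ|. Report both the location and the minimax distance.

The 1-center on a line is the midpoint of the two extreme points: leftmost at 0, rightmost at 95.
Optimal location = (0 + 95)/2 = 47.5; maximum distance = (95 − 0)/2 = 47.5.

location 47.5, max distance 47.5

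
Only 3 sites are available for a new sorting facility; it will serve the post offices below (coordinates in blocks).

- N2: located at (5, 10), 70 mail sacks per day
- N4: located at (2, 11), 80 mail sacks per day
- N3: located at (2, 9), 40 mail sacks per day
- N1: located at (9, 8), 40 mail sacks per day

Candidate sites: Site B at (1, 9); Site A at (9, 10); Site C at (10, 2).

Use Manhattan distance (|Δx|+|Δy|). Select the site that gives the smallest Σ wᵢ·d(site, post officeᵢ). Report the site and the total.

Total weighted distance at each candidate:
  Site B (1, 9): total = 990
  Site A (9, 10): total = 1320
  Site C (10, 2): total = 3150
Minimum is at Site B with total 990 blocks.

Site B, total 990 blocks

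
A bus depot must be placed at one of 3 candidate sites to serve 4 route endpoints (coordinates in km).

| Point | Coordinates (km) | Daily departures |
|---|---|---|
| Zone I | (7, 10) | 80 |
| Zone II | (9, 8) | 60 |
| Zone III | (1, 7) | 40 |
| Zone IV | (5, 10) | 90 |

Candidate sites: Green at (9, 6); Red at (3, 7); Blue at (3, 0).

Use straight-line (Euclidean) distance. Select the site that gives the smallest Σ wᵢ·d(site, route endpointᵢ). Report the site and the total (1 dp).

Total weighted distance at each candidate:
  Green (9, 6): total = 1309.4
  Red (3, 7): total = 1169.5
  Blue (3, 0): total = 2670.7
Minimum is at Red with total 1169.5 km.

Red, total 1169.5 km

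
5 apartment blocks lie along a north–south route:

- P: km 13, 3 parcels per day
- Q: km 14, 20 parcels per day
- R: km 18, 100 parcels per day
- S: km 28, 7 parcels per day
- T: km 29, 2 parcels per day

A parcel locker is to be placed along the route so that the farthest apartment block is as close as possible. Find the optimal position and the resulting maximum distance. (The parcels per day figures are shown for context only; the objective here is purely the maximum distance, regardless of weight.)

The 1-center on a line is the midpoint of the two extreme points: leftmost at 13, rightmost at 29.
Optimal location = (13 + 29)/2 = 21; maximum distance = (29 − 13)/2 = 8.

location 21, max distance 8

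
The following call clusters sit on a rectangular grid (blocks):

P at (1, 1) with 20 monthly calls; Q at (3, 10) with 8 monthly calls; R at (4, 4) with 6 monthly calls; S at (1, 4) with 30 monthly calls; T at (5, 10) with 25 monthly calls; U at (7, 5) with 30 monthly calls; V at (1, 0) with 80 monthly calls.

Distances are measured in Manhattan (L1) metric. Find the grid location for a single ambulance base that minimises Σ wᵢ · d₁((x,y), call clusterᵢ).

(1, 1)

Manhattan distance separates: Σwᵢ(|x−xᵢ|+|y−yᵢ|) = Σwᵢ|x−xᵢ| + Σwᵢ|y−yᵢ|, so x and y are optimised independently as 1-D weighted medians.
Total weight W = 199; half = 99.5.
x-coordinate, sorted with cumulative weight:
  x=1 (P, w=20) cum 20
  x=1 (S, w=30) cum 50
  x=1 (V, w=80) cum 130  ← median
  x=3 (Q, w=8) cum 138
  x=4 (R, w=6) cum 144
  x=5 (T, w=25) cum 169
  x=7 (U, w=30) cum 199
⇒ x* = 1
y-coordinate, sorted with cumulative weight:
  y=0 (V, w=80) cum 80
  y=1 (P, w=20) cum 100  ← median
  y=4 (R, w=6) cum 106
  y=4 (S, w=30) cum 136
  y=5 (U, w=30) cum 166
  y=10 (Q, w=8) cum 174
  y=10 (T, w=25) cum 199
⇒ y* = 1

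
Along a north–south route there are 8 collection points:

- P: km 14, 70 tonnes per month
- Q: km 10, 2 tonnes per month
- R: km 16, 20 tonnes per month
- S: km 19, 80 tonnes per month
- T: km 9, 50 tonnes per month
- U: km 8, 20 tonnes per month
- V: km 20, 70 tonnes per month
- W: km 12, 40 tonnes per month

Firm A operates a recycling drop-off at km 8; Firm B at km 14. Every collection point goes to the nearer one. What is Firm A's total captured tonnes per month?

72

The indifferent point is the midpoint (8+14)/2 = 11; collection points left of it (closer to Firm A at 8) go to Firm A, those right go to Firm B.
  U at 8 (w=20) → Firm A
  T at 9 (w=50) → Firm A
  Q at 10 (w=2) → Firm A
  W at 12 (w=40) → Firm B
  P at 14 (w=70) → Firm B
  R at 16 (w=20) → Firm B
  S at 19 (w=80) → Firm B
  V at 20 (w=70) → Firm B
Firm A captures 72; Firm B captures 280.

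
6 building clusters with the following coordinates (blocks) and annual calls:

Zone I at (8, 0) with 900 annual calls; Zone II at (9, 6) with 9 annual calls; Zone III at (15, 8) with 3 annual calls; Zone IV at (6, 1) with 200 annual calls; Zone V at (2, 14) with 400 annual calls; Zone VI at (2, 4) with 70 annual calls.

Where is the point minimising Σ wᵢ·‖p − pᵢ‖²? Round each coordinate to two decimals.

The minimiser of Σwᵢ‖p−pᵢ‖² is the weighted centroid p* = (Σwᵢpᵢ)/(Σwᵢ).
Σwᵢ = 1582.
Σwᵢxᵢ = 900·8 + 9·9 + 3·15 + 200·6 + 400·2 + 70·2 = 9466.
Σwᵢyᵢ = 900·0 + 9·6 + 3·8 + 200·1 + 400·14 + 70·4 = 6158.
x* = 9466/1582 = 5.98, y* = 6158/1582 = 3.89.

(5.98, 3.89)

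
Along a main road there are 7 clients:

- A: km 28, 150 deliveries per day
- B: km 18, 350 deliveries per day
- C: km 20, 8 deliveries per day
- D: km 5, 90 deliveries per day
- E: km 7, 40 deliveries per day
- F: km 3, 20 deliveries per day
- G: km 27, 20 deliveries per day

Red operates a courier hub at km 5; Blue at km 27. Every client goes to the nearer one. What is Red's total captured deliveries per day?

The indifferent point is the midpoint (5+27)/2 = 16; clients left of it (closer to Red at 5) go to Red, those right go to Blue.
  F at 3 (w=20) → Red
  D at 5 (w=90) → Red
  E at 7 (w=40) → Red
  B at 18 (w=350) → Blue
  C at 20 (w=8) → Blue
  G at 27 (w=20) → Blue
  A at 28 (w=150) → Blue
Red captures 150; Blue captures 528.

150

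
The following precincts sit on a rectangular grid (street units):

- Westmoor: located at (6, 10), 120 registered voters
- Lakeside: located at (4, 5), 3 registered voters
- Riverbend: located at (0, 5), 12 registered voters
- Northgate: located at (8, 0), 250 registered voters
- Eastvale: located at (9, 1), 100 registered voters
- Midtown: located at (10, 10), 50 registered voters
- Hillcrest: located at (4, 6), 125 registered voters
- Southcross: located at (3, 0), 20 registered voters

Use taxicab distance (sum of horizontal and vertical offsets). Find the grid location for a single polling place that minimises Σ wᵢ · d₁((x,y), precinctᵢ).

(8, 1)

Manhattan distance separates: Σwᵢ(|x−xᵢ|+|y−yᵢ|) = Σwᵢ|x−xᵢ| + Σwᵢ|y−yᵢ|, so x and y are optimised independently as 1-D weighted medians.
Total weight W = 680; half = 340.
x-coordinate, sorted with cumulative weight:
  x=0 (Riverbend, w=12) cum 12
  x=3 (Southcross, w=20) cum 32
  x=4 (Lakeside, w=3) cum 35
  x=4 (Hillcrest, w=125) cum 160
  x=6 (Westmoor, w=120) cum 280
  x=8 (Northgate, w=250) cum 530  ← median
  x=9 (Eastvale, w=100) cum 630
  x=10 (Midtown, w=50) cum 680
⇒ x* = 8
y-coordinate, sorted with cumulative weight:
  y=0 (Northgate, w=250) cum 250
  y=0 (Southcross, w=20) cum 270
  y=1 (Eastvale, w=100) cum 370  ← median
  y=5 (Lakeside, w=3) cum 373
  y=5 (Riverbend, w=12) cum 385
  y=6 (Hillcrest, w=125) cum 510
  y=10 (Westmoor, w=120) cum 630
  y=10 (Midtown, w=50) cum 680
⇒ y* = 1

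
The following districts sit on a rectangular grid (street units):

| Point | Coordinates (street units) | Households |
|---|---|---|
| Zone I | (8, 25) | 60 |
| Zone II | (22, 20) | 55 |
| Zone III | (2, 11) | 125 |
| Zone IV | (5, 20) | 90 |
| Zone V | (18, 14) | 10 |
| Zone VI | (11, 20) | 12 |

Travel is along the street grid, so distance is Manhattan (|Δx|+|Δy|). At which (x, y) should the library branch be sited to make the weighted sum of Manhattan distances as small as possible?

Manhattan distance separates: Σwᵢ(|x−xᵢ|+|y−yᵢ|) = Σwᵢ|x−xᵢ| + Σwᵢ|y−yᵢ|, so x and y are optimised independently as 1-D weighted medians.
Total weight W = 352; half = 176.
x-coordinate, sorted with cumulative weight:
  x=2 (Zone III, w=125) cum 125
  x=5 (Zone IV, w=90) cum 215  ← median
  x=8 (Zone I, w=60) cum 275
  x=11 (Zone VI, w=12) cum 287
  x=18 (Zone V, w=10) cum 297
  x=22 (Zone II, w=55) cum 352
⇒ x* = 5
y-coordinate, sorted with cumulative weight:
  y=11 (Zone III, w=125) cum 125
  y=14 (Zone V, w=10) cum 135
  y=20 (Zone II, w=55) cum 190  ← median
  y=20 (Zone IV, w=90) cum 280
  y=20 (Zone VI, w=12) cum 292
  y=25 (Zone I, w=60) cum 352
⇒ y* = 20

(5, 20)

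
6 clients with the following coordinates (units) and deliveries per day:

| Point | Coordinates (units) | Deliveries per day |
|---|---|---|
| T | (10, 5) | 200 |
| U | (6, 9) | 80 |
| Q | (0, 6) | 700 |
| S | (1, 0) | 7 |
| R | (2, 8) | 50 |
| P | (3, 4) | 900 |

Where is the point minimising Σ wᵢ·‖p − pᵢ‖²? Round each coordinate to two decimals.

(2.73, 5.12)

The minimiser of Σwᵢ‖p−pᵢ‖² is the weighted centroid p* = (Σwᵢpᵢ)/(Σwᵢ).
Σwᵢ = 1937.
Σwᵢxᵢ = 200·10 + 80·6 + 700·0 + 7·1 + 50·2 + 900·3 = 5287.
Σwᵢyᵢ = 200·5 + 80·9 + 700·6 + 7·0 + 50·8 + 900·4 = 9920.
x* = 5287/1937 = 2.73, y* = 9920/1937 = 5.12.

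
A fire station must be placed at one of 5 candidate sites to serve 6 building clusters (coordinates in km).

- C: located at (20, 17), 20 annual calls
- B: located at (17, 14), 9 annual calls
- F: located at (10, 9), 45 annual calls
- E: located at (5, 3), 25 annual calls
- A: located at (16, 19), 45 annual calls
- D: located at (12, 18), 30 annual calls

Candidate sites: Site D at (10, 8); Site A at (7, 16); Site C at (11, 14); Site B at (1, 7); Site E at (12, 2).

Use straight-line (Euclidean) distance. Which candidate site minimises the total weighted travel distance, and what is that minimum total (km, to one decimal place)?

Total weighted distance at each candidate:
  Site D (10, 8): total = 1443.6
  Site A (7, 16): total = 1612.5
  Site C (11, 14): total = 1228.3
  Site B (1, 7): total = 2474.0
  Site E (12, 2): total = 2227.3
Minimum is at Site C with total 1228.3 km.

Site C, total 1228.3 km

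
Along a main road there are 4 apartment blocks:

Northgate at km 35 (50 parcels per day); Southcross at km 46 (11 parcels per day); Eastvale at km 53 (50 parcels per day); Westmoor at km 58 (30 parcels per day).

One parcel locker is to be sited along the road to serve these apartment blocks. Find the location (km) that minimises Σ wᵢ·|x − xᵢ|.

For a sum of weighted absolute distances on a line, the optimum is the weighted median (not the mean). Total weight W = 141; half-weight = 70.5.
Sort by position and accumulate weight:
  km 35 (Northgate, w=50) → cum 50
  km 46 (Southcross, w=11) → cum 61
  km 53 (Eastvale, w=50) → cum 111  ≥ 70.5 → median here
  km 58 (Westmoor, w=30) → cum 141
Optimal location: km 53.

x = 53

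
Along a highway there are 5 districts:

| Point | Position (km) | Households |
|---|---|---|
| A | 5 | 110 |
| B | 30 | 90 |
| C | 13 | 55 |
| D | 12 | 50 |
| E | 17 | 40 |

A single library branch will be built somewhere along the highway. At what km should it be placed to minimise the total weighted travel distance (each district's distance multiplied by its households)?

For a sum of weighted absolute distances on a line, the optimum is the weighted median (not the mean). Total weight W = 345; half-weight = 172.5.
Sort by position and accumulate weight:
  km 5 (A, w=110) → cum 110
  km 12 (D, w=50) → cum 160
  km 13 (C, w=55) → cum 215  ≥ 172.5 → median here
  km 17 (E, w=40) → cum 255
  km 30 (B, w=90) → cum 345
Optimal location: km 13.

x = 13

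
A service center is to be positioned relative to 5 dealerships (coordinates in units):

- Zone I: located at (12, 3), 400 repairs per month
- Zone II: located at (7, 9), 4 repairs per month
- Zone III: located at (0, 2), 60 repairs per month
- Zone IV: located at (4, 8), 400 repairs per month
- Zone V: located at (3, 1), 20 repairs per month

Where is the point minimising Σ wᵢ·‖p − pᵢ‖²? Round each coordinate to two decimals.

(7.34, 5.18)

The minimiser of Σwᵢ‖p−pᵢ‖² is the weighted centroid p* = (Σwᵢpᵢ)/(Σwᵢ).
Σwᵢ = 884.
Σwᵢxᵢ = 400·12 + 4·7 + 60·0 + 400·4 + 20·3 = 6488.
Σwᵢyᵢ = 400·3 + 4·9 + 60·2 + 400·8 + 20·1 = 4576.
x* = 6488/884 = 7.34, y* = 4576/884 = 5.18.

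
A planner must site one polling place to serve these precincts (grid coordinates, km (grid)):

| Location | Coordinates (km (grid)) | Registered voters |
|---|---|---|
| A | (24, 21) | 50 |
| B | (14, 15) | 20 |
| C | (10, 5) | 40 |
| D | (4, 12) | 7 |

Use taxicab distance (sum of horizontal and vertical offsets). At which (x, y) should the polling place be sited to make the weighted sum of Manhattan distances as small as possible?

Manhattan distance separates: Σwᵢ(|x−xᵢ|+|y−yᵢ|) = Σwᵢ|x−xᵢ| + Σwᵢ|y−yᵢ|, so x and y are optimised independently as 1-D weighted medians.
Total weight W = 117; half = 58.5.
x-coordinate, sorted with cumulative weight:
  x=4 (D, w=7) cum 7
  x=10 (C, w=40) cum 47
  x=14 (B, w=20) cum 67  ← median
  x=24 (A, w=50) cum 117
⇒ x* = 14
y-coordinate, sorted with cumulative weight:
  y=5 (C, w=40) cum 40
  y=12 (D, w=7) cum 47
  y=15 (B, w=20) cum 67  ← median
  y=21 (A, w=50) cum 117
⇒ y* = 15

(14, 15)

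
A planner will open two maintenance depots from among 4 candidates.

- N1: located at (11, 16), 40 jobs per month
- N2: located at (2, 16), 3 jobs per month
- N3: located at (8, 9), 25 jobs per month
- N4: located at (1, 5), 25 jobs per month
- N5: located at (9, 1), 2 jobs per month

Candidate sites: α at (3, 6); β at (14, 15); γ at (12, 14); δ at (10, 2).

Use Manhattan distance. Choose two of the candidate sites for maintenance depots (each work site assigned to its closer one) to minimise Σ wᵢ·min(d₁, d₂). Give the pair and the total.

Evaluate every pair (each demand assigned to the nearer of the two):
  {α, γ}: total = 450
  {α, β}: total = 490
  {γ, δ}: total = 685
  {β, δ}: total = 728
  {α, δ}: total = 912
  {β, γ}: total = 913
Best pair: {α, γ} with total 450.

{α, γ}, total 450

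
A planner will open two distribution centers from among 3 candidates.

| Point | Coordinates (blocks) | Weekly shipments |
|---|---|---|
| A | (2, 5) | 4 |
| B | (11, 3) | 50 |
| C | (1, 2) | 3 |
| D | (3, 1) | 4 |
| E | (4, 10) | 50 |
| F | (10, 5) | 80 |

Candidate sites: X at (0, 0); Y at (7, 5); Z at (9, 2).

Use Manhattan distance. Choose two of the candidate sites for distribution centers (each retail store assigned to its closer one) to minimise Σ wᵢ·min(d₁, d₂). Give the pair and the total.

{Y, Z}, total 862

Evaluate every pair (each demand assigned to the nearer of the two):
  {Y, Z}: total = 862
  {X, Y}: total = 985
  {X, Z}: total = 1173
Best pair: {Y, Z} with total 862.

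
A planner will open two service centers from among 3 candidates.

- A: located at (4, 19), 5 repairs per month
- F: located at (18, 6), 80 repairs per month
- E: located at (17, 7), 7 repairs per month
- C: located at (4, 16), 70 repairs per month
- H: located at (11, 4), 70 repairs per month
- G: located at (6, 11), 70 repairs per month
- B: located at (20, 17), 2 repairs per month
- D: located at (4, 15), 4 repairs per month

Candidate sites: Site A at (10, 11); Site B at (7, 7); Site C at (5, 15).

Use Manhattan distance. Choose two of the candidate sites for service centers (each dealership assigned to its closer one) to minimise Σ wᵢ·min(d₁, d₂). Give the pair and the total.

Evaluate every pair (each demand assigned to the nearer of the two):
  {Site B, Site C}: total = 2073
  {Site A, Site C}: total = 2158
  {Site A, Site B}: total = 2712
Best pair: {Site B, Site C} with total 2073.

{Site B, Site C}, total 2073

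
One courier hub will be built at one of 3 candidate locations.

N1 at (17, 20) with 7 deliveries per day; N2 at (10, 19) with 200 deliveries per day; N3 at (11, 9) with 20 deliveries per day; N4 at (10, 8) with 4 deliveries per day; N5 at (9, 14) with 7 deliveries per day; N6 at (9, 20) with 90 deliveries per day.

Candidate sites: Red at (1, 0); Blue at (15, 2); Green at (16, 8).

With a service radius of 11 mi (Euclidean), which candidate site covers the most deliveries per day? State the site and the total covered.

Coverage radius r = 11 mi; a point is covered iff (Δx)²+(Δy)² ≤ 11² = 121.
  Red (1, 0): covers {none} → 0
  Blue (15, 2): covers {N3, N4} → 24
  Green (16, 8): covers {N3, N4, N5} → 31
Maximum coverage at Green: 31 deliveries per day.

Green, covering 31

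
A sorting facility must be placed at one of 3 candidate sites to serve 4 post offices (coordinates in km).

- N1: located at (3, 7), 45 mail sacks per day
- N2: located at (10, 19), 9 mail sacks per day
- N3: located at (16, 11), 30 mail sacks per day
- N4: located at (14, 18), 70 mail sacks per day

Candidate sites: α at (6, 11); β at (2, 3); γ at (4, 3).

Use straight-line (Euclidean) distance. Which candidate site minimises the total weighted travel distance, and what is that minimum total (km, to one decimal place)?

α, total 1349.6 km

Total weighted distance at each candidate:
  α (6, 11): total = 1349.6
  β (2, 3): total = 2174.9
  γ (4, 3): total = 2033.9
Minimum is at α with total 1349.6 km.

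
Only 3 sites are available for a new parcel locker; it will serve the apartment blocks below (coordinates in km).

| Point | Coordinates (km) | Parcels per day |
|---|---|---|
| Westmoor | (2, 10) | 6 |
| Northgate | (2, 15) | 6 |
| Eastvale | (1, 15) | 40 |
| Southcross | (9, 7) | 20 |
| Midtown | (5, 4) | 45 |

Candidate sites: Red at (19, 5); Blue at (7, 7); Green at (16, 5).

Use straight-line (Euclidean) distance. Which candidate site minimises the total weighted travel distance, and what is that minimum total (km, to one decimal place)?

Total weighted distance at each candidate:
  Red (19, 5): total = 1883.9
  Blue (7, 7): total = 693.8
  Green (16, 5): total = 1556.2
Minimum is at Blue with total 693.8 km.

Blue, total 693.8 km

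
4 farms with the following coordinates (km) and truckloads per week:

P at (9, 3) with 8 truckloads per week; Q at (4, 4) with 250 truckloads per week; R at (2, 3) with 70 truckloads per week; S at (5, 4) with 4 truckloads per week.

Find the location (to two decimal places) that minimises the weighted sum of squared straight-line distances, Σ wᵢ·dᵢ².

(3.71, 3.77)

The minimiser of Σwᵢ‖p−pᵢ‖² is the weighted centroid p* = (Σwᵢpᵢ)/(Σwᵢ).
Σwᵢ = 332.
Σwᵢxᵢ = 8·9 + 250·4 + 70·2 + 4·5 = 1232.
Σwᵢyᵢ = 8·3 + 250·4 + 70·3 + 4·4 = 1250.
x* = 1232/332 = 3.71, y* = 1250/332 = 3.77.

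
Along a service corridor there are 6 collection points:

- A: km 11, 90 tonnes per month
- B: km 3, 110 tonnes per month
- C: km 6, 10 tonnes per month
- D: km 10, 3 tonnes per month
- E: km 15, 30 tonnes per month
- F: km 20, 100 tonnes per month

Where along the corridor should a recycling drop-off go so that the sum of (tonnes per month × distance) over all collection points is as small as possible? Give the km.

x = 11

For a sum of weighted absolute distances on a line, the optimum is the weighted median (not the mean). Total weight W = 343; half-weight = 171.5.
Sort by position and accumulate weight:
  km 3 (B, w=110) → cum 110
  km 6 (C, w=10) → cum 120
  km 10 (D, w=3) → cum 123
  km 11 (A, w=90) → cum 213  ≥ 171.5 → median here
  km 15 (E, w=30) → cum 243
  km 20 (F, w=100) → cum 343
Optimal location: km 11.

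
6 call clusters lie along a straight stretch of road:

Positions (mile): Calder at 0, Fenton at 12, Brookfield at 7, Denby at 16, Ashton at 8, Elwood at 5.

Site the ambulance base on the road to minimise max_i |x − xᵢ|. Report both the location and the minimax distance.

location 8, max distance 8

The 1-center on a line is the midpoint of the two extreme points: leftmost at 0, rightmost at 16.
Optimal location = (0 + 16)/2 = 8; maximum distance = (16 − 0)/2 = 8.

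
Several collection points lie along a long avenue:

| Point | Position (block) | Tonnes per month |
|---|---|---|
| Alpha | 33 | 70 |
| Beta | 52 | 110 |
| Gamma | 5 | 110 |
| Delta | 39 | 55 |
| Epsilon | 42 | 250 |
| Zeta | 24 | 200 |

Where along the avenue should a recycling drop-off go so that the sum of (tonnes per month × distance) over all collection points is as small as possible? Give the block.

For a sum of weighted absolute distances on a line, the optimum is the weighted median (not the mean). Total weight W = 795; half-weight = 397.5.
Sort by position and accumulate weight:
  block 5 (Gamma, w=110) → cum 110
  block 24 (Zeta, w=200) → cum 310
  block 33 (Alpha, w=70) → cum 380
  block 39 (Delta, w=55) → cum 435  ≥ 397.5 → median here
  block 42 (Epsilon, w=250) → cum 685
  block 52 (Beta, w=110) → cum 795
Optimal location: block 39.

x = 39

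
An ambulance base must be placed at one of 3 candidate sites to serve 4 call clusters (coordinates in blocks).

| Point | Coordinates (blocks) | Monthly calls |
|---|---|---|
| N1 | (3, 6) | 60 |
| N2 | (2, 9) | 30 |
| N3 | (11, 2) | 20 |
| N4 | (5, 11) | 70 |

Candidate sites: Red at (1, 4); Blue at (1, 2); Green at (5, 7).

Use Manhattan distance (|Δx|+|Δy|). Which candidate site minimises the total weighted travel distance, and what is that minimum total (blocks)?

Green, total 830 blocks

Total weighted distance at each candidate:
  Red (1, 4): total = 1430
  Blue (1, 2): total = 1710
  Green (5, 7): total = 830
Minimum is at Green with total 830 blocks.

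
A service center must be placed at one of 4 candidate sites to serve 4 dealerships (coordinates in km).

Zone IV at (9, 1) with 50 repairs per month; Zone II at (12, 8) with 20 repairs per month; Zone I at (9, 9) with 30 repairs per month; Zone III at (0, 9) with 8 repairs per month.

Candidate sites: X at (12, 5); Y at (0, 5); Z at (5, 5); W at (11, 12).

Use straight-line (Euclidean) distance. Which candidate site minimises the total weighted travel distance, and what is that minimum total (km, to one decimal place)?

Total weighted distance at each candidate:
  X (12, 5): total = 561.2
  Y (0, 5): total = 1067.3
  Z (5, 5): total = 656.1
  W (11, 12): total = 840.9
Minimum is at X with total 561.2 km.

X, total 561.2 km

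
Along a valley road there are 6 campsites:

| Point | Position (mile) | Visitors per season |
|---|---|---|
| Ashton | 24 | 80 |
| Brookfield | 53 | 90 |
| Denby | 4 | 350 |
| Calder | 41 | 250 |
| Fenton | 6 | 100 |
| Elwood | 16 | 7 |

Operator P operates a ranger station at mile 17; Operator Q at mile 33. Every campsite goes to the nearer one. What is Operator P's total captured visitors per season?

The indifferent point is the midpoint (17+33)/2 = 25; campsites left of it (closer to Operator P at 17) go to Operator P, those right go to Operator Q.
  Denby at 4 (w=350) → Operator P
  Fenton at 6 (w=100) → Operator P
  Elwood at 16 (w=7) → Operator P
  Ashton at 24 (w=80) → Operator P
  Calder at 41 (w=250) → Operator Q
  Brookfield at 53 (w=90) → Operator Q
Operator P captures 537; Operator Q captures 340.

537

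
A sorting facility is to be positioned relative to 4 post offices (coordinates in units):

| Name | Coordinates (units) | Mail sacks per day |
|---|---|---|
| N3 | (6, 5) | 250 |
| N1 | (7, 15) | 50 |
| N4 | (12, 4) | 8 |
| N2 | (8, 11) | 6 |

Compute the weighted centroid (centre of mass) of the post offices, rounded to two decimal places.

The minimiser of Σwᵢ‖p−pᵢ‖² is the weighted centroid p* = (Σwᵢpᵢ)/(Σwᵢ).
Σwᵢ = 314.
Σwᵢxᵢ = 250·6 + 50·7 + 8·12 + 6·8 = 1994.
Σwᵢyᵢ = 250·5 + 50·15 + 8·4 + 6·11 = 2098.
x* = 1994/314 = 6.35, y* = 2098/314 = 6.68.

(6.35, 6.68)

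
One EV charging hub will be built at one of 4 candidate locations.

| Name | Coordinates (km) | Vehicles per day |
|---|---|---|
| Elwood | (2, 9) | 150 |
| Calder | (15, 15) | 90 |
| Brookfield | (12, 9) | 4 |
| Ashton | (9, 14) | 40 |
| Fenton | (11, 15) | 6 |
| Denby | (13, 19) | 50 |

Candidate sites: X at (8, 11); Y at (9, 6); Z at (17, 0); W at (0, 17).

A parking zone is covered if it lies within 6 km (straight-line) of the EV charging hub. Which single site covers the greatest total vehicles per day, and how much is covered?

Coverage radius r = 6 km; a point is covered iff (Δx)²+(Δy)² ≤ 6² = 36.
  X (8, 11): covers {Brookfield, Ashton, Fenton} → 50
  Y (9, 6): covers {Brookfield} → 4
  Z (17, 0): covers {none} → 0
  W (0, 17): covers {none} → 0
Maximum coverage at X: 50 vehicles per day.

X, covering 50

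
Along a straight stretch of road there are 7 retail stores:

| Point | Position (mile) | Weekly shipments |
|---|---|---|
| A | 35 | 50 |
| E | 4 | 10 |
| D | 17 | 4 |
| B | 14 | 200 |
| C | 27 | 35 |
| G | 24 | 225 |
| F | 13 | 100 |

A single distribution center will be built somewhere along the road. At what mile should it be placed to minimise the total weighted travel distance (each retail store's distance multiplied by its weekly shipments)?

x = 17

For a sum of weighted absolute distances on a line, the optimum is the weighted median (not the mean). Total weight W = 624; half-weight = 312.
Sort by position and accumulate weight:
  mile 4 (E, w=10) → cum 10
  mile 13 (F, w=100) → cum 110
  mile 14 (B, w=200) → cum 310
  mile 17 (D, w=4) → cum 314  ≥ 312 → median here
  mile 24 (G, w=225) → cum 539
  mile 27 (C, w=35) → cum 574
  mile 35 (A, w=50) → cum 624
Optimal location: mile 17.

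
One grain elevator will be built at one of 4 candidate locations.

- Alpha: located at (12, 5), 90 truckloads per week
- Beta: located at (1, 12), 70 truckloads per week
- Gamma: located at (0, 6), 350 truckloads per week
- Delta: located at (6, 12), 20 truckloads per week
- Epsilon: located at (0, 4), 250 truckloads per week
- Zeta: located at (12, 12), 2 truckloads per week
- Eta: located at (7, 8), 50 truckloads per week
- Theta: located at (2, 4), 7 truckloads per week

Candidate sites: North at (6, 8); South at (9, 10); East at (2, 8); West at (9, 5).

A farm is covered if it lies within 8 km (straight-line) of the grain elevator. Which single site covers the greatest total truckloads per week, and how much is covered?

Coverage radius r = 8 km; a point is covered iff (Δx)²+(Δy)² ≤ 8² = 64.
  North (6, 8): covers {Alpha, Beta, Gamma, Delta, Epsilon, Zeta, Eta, Theta} → 839
  South (9, 10): covers {Alpha, Delta, Zeta, Eta} → 162
  East (2, 8): covers {Beta, Gamma, Delta, Epsilon, Eta, Theta} → 747
  West (9, 5): covers {Alpha, Delta, Zeta, Eta, Theta} → 169
Maximum coverage at North: 839 truckloads per week.

North, covering 839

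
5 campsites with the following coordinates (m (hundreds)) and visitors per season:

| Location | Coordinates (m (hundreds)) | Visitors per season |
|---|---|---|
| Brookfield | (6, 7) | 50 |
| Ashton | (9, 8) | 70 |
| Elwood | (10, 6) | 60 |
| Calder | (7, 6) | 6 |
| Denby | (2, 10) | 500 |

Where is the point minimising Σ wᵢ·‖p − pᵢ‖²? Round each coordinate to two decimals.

(3.75, 9.19)

The minimiser of Σwᵢ‖p−pᵢ‖² is the weighted centroid p* = (Σwᵢpᵢ)/(Σwᵢ).
Σwᵢ = 686.
Σwᵢxᵢ = 50·6 + 70·9 + 60·10 + 6·7 + 500·2 = 2572.
Σwᵢyᵢ = 50·7 + 70·8 + 60·6 + 6·6 + 500·10 = 6306.
x* = 2572/686 = 3.75, y* = 6306/686 = 9.19.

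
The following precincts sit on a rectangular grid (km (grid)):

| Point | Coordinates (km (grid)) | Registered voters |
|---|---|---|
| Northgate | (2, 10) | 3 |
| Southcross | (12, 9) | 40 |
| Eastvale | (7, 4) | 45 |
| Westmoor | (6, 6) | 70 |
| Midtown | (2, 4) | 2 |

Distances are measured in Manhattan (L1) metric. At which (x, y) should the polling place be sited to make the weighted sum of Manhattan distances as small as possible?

Manhattan distance separates: Σwᵢ(|x−xᵢ|+|y−yᵢ|) = Σwᵢ|x−xᵢ| + Σwᵢ|y−yᵢ|, so x and y are optimised independently as 1-D weighted medians.
Total weight W = 160; half = 80.
x-coordinate, sorted with cumulative weight:
  x=2 (Northgate, w=3) cum 3
  x=2 (Midtown, w=2) cum 5
  x=6 (Westmoor, w=70) cum 75
  x=7 (Eastvale, w=45) cum 120  ← median
  x=12 (Southcross, w=40) cum 160
⇒ x* = 7
y-coordinate, sorted with cumulative weight:
  y=4 (Eastvale, w=45) cum 45
  y=4 (Midtown, w=2) cum 47
  y=6 (Westmoor, w=70) cum 117  ← median
  y=9 (Southcross, w=40) cum 157
  y=10 (Northgate, w=3) cum 160
⇒ y* = 6

(7, 6)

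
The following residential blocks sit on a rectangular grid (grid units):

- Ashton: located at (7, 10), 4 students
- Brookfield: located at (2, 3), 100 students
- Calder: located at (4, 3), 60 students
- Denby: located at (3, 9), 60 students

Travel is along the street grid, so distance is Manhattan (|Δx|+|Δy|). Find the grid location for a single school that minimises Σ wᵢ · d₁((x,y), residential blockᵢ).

(3, 3)

Manhattan distance separates: Σwᵢ(|x−xᵢ|+|y−yᵢ|) = Σwᵢ|x−xᵢ| + Σwᵢ|y−yᵢ|, so x and y are optimised independently as 1-D weighted medians.
Total weight W = 224; half = 112.
x-coordinate, sorted with cumulative weight:
  x=2 (Brookfield, w=100) cum 100
  x=3 (Denby, w=60) cum 160  ← median
  x=4 (Calder, w=60) cum 220
  x=7 (Ashton, w=4) cum 224
⇒ x* = 3
y-coordinate, sorted with cumulative weight:
  y=3 (Brookfield, w=100) cum 100
  y=3 (Calder, w=60) cum 160  ← median
  y=9 (Denby, w=60) cum 220
  y=10 (Ashton, w=4) cum 224
⇒ y* = 3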